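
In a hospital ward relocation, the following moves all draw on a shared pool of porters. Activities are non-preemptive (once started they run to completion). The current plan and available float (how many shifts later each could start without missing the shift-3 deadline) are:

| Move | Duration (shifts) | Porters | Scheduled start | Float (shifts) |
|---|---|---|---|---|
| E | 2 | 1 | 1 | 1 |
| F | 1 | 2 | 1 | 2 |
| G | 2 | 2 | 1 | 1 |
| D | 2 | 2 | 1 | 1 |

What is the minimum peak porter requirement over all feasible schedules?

5

Early-start (E@1, F@1, G@1, D@1) gives peak 7: s1:7  s2:5  s3:0.
Shift D→2.
Schedule E@1, F@1, G@1, D@2: s1:5  s2:5  s3:2 — peak 5.
No arrangement of the 24 feasible schedules does better.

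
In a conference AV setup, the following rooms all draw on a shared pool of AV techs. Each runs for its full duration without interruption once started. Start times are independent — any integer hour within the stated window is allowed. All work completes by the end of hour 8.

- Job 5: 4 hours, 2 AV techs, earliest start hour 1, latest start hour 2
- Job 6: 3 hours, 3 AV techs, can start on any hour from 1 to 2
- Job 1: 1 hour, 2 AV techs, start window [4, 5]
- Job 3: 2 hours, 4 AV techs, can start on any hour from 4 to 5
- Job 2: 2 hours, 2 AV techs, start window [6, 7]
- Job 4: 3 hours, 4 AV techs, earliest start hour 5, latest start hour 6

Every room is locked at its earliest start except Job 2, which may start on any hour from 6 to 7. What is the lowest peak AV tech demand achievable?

8

Job 2@6: h1:5  h2:5  h3:5  h4:8  h5:8  h6:6  h7:6  h8:0 → peak 8
Job 2@7: h1:5  h2:5  h3:5  h4:8  h5:8  h6:4  h7:6  h8:2 → peak 8
Best is Job 2@6, peak 8.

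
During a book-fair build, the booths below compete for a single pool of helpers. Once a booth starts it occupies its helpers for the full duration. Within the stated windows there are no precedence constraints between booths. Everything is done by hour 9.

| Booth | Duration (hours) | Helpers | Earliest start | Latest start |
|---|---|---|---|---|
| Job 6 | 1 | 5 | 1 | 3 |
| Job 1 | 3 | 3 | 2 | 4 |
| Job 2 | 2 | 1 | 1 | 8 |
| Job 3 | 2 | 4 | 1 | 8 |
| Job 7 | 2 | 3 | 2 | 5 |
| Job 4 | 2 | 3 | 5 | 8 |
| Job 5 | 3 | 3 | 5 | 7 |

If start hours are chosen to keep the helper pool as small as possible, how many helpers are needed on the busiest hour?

6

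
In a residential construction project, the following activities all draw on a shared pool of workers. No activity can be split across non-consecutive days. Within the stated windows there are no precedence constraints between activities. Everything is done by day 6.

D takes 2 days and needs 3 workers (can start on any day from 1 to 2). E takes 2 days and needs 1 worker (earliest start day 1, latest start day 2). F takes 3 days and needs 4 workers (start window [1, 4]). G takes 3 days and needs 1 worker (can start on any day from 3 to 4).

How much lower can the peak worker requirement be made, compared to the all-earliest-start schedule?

3

Early-start peak: d1:8  d2:8  d3:5  d4:1  d5:1  d6:0 ⇒ 8.
Leveled (D@1, E@1, F@3, G@3): d1:4  d2:4  d3:5  d4:5  d5:5  d6:0 ⇒ 5.
Reduction 8 − 5 = 3.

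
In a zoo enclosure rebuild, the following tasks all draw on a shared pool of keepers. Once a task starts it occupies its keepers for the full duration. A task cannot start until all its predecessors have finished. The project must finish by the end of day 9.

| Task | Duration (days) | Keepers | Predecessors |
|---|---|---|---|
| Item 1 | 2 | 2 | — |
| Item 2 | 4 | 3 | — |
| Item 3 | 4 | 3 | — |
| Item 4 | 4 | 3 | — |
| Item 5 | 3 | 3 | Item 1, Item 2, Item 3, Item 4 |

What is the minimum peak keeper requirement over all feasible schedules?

Early-start (Item 1@1, Item 2@1, Item 3@1, Item 4@1, Item 5@5) gives peak 11: d1:11  d2:11  d3:9  d4:9  d5:3  d6:3  d7:3  d8:0  d9:0.
Shift Item 4→3, Item 5→7.
Schedule Item 1@1, Item 2@1, Item 3@1, Item 4@3, Item 5@7: d1:8  d2:8  d3:9  d4:9  d5:3  d6:3  d7:3  d8:3  d9:3 — peak 9.

9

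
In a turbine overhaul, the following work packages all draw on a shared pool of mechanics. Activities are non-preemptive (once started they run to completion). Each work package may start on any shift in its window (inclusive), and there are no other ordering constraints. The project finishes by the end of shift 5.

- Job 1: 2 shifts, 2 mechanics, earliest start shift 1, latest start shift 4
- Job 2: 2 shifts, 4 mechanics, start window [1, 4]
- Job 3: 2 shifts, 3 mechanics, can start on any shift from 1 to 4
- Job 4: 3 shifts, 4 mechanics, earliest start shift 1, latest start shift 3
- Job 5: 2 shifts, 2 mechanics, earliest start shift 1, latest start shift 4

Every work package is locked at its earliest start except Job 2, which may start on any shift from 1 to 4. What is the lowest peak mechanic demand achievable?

Job 2@1: s1:15  s2:15  s3:4  s4:0  s5:0 → peak 15
Job 2@2: s1:11  s2:15  s3:8  s4:0  s5:0 → peak 15
Job 2@3: s1:11  s2:11  s3:8  s4:4  s5:0 → peak 11
Job 2@4: s1:11  s2:11  s3:4  s4:4  s5:4 → peak 11
Best is Job 2@3, peak 11.

11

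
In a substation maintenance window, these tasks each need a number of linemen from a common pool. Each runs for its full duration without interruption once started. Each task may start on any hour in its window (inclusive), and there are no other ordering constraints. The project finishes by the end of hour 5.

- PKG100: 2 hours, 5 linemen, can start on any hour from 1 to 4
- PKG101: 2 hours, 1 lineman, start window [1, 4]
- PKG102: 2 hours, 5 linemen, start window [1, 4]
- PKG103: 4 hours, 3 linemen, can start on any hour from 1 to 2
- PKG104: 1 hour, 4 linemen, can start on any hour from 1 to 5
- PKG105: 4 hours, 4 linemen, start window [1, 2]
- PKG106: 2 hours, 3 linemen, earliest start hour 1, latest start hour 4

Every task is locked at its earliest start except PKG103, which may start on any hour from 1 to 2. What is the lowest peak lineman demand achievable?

22

PKG103@1: h1:25  h2:21  h3:7  h4:7  h5:0 → peak 25
PKG103@2: h1:22  h2:21  h3:7  h4:7  h5:3 → peak 22
Best is PKG103@2, peak 22.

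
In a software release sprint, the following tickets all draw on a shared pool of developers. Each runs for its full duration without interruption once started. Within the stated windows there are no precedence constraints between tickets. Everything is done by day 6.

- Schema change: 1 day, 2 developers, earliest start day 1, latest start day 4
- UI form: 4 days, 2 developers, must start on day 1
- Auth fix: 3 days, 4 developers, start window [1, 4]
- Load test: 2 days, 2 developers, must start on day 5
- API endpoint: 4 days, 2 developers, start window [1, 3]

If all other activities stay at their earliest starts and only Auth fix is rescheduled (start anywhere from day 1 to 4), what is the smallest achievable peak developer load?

8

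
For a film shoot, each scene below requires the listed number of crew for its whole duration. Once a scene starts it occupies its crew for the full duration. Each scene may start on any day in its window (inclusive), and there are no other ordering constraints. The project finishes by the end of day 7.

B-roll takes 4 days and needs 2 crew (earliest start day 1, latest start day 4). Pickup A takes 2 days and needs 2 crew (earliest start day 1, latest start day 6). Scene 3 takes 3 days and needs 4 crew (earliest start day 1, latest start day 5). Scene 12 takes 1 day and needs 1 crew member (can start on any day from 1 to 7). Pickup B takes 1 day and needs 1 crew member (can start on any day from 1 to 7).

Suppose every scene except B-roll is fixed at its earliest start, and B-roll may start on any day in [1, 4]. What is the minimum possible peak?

B-roll@1: d1:10  d2:8  d3:6  d4:2  d5:0  d6:0  d7:0 → peak 10
B-roll@2: d1:8  d2:8  d3:6  d4:2  d5:2  d6:0  d7:0 → peak 8
B-roll@3: d1:8  d2:6  d3:6  d4:2  d5:2  d6:2  d7:0 → peak 8
B-roll@4: d1:8  d2:6  d3:4  d4:2  d5:2  d6:2  d7:2 → peak 8
Best is B-roll@2, peak 8.

8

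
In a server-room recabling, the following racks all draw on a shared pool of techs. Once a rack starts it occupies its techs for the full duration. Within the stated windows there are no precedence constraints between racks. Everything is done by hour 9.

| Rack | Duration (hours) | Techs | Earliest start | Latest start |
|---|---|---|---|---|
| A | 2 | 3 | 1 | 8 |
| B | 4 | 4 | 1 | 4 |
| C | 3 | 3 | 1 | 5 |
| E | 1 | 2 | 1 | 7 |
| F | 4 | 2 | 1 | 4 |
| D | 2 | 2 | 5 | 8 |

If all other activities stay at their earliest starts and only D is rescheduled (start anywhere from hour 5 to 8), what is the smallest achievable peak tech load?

14

D@5: h1:14  h2:12  h3:9  h4:6  h5:2  h6:2  h7:0  h8:0  h9:0 → peak 14
D@6: h1:14  h2:12  h3:9  h4:6  h5:0  h6:2  h7:2  h8:0  h9:0 → peak 14
D@7: h1:14  h2:12  h3:9  h4:6  h5:0  h6:0  h7:2  h8:2  h9:0 → peak 14
D@8: h1:14  h2:12  h3:9  h4:6  h5:0  h6:0  h7:0  h8:2  h9:2 → peak 14
Best is D@5, peak 14.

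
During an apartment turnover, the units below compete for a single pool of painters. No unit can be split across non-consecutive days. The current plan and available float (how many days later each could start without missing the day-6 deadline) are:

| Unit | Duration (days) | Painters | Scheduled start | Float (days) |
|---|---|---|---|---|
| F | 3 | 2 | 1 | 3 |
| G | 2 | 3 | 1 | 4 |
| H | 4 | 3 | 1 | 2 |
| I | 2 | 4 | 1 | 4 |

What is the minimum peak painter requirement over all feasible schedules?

Early-start (F@1, G@1, H@1, I@1) gives peak 12: d1:12  d2:12  d3:5  d4:3  d5:0  d6:0.
Shift G→4, H→3.
Schedule F@1, G@4, H@3, I@1: d1:6  d2:6  d3:5  d4:6  d5:6  d6:3 — peak 6.
Total painter-days = 32 over 6 days ⇒ peak ≥ ⌈32/6⌉ = 6, so 6 is optimal.

6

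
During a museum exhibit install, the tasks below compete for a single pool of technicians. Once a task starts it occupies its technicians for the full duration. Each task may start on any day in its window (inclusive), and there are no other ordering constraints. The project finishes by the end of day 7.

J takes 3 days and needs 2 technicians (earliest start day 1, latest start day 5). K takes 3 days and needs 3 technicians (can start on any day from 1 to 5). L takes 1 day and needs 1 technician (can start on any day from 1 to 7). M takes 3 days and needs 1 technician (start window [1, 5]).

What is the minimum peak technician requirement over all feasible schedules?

Early-start (J@1, K@1, L@1, M@1) gives peak 7: d1:7  d2:6  d3:6  d4:0  d5:0  d6:0  d7:0.
Shift K→4, L→7.
Schedule J@1, K@4, L@7, M@1: d1:3  d2:3  d3:3  d4:3  d5:3  d6:3  d7:1 — peak 3.
Total technician-days = 19 over 7 days ⇒ peak ≥ ⌈19/7⌉ = 3, so 3 is optimal.

3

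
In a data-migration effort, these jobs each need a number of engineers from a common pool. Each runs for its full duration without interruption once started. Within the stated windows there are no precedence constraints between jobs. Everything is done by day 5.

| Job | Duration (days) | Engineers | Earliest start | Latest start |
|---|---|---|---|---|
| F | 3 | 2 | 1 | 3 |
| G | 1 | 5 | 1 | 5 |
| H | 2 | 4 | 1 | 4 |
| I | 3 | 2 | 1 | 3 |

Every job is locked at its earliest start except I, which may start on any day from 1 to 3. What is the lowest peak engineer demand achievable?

I@1: d1:13  d2:8  d3:4  d4:0  d5:0 → peak 13
I@2: d1:11  d2:8  d3:4  d4:2  d5:0 → peak 11
I@3: d1:11  d2:6  d3:4  d4:2  d5:2 → peak 11
Best is I@2, peak 11.

11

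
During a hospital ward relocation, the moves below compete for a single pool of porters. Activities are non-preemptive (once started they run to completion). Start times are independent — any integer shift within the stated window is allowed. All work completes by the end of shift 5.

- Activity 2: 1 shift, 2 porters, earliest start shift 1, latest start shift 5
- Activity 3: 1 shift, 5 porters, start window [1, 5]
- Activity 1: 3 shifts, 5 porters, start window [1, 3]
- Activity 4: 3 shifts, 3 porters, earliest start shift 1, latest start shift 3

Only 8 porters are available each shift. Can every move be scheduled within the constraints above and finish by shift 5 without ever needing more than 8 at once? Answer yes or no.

yes

Schedule Activity 2@1, Activity 3@1, Activity 1@2, Activity 4@2: s1:7  s2:8  s3:8  s4:8  s5:0 — peak 8 ≤ 8.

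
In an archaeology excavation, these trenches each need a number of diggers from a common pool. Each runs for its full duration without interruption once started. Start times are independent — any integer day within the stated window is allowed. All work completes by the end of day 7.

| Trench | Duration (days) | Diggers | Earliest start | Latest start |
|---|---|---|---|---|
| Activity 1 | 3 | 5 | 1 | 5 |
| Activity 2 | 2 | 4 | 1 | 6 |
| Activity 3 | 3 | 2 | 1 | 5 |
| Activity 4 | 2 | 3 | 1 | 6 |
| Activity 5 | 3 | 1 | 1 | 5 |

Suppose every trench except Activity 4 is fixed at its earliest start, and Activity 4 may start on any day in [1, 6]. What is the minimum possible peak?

12

Activity 4@1: d1:15  d2:15  d3:8  d4:0  d5:0  d6:0  d7:0 → peak 15
Activity 4@2: d1:12  d2:15  d3:11  d4:0  d5:0  d6:0  d7:0 → peak 15
Activity 4@3: d1:12  d2:12  d3:11  d4:3  d5:0  d6:0  d7:0 → peak 12
Activity 4@4: d1:12  d2:12  d3:8  d4:3  d5:3  d6:0  d7:0 → peak 12
Activity 4@5: d1:12  d2:12  d3:8  d4:0  d5:3  d6:3  d7:0 → peak 12
Activity 4@6: d1:12  d2:12  d3:8  d4:0  d5:0  d6:3  d7:3 → peak 12
Best is Activity 4@3, peak 12.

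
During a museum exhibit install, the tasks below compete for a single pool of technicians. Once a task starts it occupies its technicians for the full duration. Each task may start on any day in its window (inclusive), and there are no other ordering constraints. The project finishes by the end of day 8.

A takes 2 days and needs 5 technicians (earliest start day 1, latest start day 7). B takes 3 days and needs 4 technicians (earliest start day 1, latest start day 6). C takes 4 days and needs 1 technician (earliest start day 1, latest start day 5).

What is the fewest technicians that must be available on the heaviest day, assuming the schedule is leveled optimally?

Early-start (A@1, B@1, C@1) gives peak 10: d1:10  d2:10  d3:5  d4:1  d5:0  d6:0  d7:0  d8:0.
Shift B→3, C→3.
Schedule A@1, B@3, C@3: d1:5  d2:5  d3:5  d4:5  d5:5  d6:1  d7:0  d8:0 — peak 5.

5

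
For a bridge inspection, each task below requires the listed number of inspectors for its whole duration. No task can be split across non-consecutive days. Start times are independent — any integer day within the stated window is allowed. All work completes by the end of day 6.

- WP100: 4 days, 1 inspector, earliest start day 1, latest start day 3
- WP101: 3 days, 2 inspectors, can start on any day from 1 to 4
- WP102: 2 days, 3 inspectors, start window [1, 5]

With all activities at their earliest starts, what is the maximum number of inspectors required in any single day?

Early-start schedule: WP100@1, WP101@1, WP102@1.
Load per day: day 1: 6, day 2: 6, day 3: 3, day 4: 1, day 5: 0, day 6: 0.
Peak is 6.

6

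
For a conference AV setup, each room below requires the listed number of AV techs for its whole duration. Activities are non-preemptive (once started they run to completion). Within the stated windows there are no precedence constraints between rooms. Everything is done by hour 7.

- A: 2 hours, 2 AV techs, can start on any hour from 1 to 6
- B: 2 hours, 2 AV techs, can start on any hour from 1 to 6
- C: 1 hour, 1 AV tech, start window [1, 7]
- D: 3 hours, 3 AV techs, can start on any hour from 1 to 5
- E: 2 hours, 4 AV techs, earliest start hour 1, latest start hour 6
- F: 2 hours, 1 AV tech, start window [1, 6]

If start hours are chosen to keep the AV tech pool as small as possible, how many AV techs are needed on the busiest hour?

4

Early-start (A@1, B@1, C@1, D@1, E@1, F@1) gives peak 13: h1:13  h2:12  h3:3  h4:0  h5:0  h6:0  h7:0.
Shift C→3, D→3, E→6, F→4.
Schedule A@1, B@1, C@3, D@3, E@6, F@4: h1:4  h2:4  h3:4  h4:4  h5:4  h6:4  h7:4 — peak 4.
Total AV tech-hours = 28 over 7 hours ⇒ peak ≥ ⌈28/7⌉ = 4, so 4 is optimal.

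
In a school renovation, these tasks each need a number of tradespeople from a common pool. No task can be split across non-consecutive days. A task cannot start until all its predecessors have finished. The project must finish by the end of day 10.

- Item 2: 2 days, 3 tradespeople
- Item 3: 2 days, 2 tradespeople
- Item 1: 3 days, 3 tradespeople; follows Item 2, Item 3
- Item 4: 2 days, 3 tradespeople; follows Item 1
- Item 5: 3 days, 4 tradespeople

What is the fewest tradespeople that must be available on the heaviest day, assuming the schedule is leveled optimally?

Early-start (Item 2@1, Item 3@1, Item 1@3, Item 4@6, Item 5@1) gives peak 9: d1:9  d2:9  d3:7  d4:3  d5:3  d6:3  d7:3  d8:0  d9:0  d10:0.
Shift Item 5→8.
Schedule Item 2@1, Item 3@1, Item 1@3, Item 4@6, Item 5@8: d1:5  d2:5  d3:3  d4:3  d5:3  d6:3  d7:3  d8:4  d9:4  d10:4 — peak 5.

5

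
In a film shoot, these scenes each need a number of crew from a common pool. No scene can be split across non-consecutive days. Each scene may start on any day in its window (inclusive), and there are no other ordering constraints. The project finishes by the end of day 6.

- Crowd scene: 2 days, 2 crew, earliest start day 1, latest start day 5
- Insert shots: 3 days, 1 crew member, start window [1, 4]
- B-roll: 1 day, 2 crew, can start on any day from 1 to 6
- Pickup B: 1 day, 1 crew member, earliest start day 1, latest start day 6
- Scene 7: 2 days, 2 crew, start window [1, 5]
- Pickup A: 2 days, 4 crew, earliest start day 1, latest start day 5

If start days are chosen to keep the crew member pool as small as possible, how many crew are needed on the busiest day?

4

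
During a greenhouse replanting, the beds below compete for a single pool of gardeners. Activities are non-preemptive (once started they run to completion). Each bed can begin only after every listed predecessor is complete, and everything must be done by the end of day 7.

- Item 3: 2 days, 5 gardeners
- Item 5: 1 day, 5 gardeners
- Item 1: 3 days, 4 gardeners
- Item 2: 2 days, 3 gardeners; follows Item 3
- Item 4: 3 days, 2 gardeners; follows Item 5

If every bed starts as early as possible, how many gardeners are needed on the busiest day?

14

Early-start schedule: Item 3@1, Item 5@1, Item 1@1, Item 2@3, Item 4@2.
Load per day: day 1: 14, day 2: 11, day 3: 9, day 4: 5, day 5: 0, day 6: 0, day 7: 0.
Peak is 14.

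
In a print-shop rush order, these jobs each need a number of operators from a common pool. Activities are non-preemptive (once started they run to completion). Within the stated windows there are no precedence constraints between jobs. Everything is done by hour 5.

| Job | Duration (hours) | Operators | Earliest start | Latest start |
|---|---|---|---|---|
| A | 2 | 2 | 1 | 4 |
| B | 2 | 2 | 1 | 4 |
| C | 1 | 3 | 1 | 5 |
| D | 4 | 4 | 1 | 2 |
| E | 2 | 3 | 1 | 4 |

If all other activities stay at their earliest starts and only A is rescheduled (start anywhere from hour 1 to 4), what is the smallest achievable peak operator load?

A@1: h1:14  h2:11  h3:4  h4:4  h5:0 → peak 14
A@2: h1:12  h2:11  h3:6  h4:4  h5:0 → peak 12
A@3: h1:12  h2:9  h3:6  h4:6  h5:0 → peak 12
A@4: h1:12  h2:9  h3:4  h4:6  h5:2 → peak 12
Best is A@2, peak 12.

12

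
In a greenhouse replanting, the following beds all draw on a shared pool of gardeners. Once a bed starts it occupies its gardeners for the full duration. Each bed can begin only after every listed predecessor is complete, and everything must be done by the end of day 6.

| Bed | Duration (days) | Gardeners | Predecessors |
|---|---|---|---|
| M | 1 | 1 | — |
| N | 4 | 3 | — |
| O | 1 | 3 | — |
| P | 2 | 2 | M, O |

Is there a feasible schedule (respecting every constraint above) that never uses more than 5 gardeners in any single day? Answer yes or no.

yes

Schedule M@1, N@2, O@1, P@2: d1:4  d2:5  d3:5  d4:3  d5:3  d6:0 — peak 5 ≤ 5.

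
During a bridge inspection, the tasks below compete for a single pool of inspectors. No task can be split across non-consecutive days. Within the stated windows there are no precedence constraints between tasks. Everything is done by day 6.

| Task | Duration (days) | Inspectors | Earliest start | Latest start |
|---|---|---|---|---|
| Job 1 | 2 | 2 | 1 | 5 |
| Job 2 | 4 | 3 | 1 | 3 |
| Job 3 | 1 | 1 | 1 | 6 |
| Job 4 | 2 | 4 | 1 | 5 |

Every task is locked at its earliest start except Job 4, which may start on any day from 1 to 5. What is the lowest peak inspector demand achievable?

Job 4@1: d1:10  d2:9  d3:3  d4:3  d5:0  d6:0 → peak 10
Job 4@2: d1:6  d2:9  d3:7  d4:3  d5:0  d6:0 → peak 9
Job 4@3: d1:6  d2:5  d3:7  d4:7  d5:0  d6:0 → peak 7
Job 4@4: d1:6  d2:5  d3:3  d4:7  d5:4  d6:0 → peak 7
Job 4@5: d1:6  d2:5  d3:3  d4:3  d5:4  d6:4 → peak 6
Best is Job 4@5, peak 6.

6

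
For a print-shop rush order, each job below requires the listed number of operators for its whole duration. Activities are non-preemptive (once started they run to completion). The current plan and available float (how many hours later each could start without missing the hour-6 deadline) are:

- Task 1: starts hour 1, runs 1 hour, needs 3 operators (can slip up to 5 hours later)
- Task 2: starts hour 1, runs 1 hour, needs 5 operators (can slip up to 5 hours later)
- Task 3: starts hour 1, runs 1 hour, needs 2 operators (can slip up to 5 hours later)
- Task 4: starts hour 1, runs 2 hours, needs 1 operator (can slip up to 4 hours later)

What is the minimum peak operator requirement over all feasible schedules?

5

Early-start (Task 1@1, Task 2@1, Task 3@1, Task 4@1) gives peak 11: h1:11  h2:1  h3:0  h4:0  h5:0  h6:0.
Shift Task 2→2, Task 4→3.
Schedule Task 1@1, Task 2@2, Task 3@1, Task 4@3: h1:5  h2:5  h3:1  h4:1  h5:0  h6:0 — peak 5.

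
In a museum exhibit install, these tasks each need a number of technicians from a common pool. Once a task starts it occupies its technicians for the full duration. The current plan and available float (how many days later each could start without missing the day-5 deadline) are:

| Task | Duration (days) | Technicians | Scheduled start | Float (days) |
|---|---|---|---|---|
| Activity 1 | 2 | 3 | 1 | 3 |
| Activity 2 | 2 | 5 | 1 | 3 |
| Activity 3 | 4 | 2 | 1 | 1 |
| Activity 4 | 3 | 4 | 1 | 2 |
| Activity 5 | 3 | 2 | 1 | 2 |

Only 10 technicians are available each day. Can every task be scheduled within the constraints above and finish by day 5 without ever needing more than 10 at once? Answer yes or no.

yes

Schedule Activity 1@1, Activity 2@4, Activity 3@1, Activity 4@1, Activity 5@3: d1:9  d2:9  d3:8  d4:9  d5:7 — peak 9 ≤ 10.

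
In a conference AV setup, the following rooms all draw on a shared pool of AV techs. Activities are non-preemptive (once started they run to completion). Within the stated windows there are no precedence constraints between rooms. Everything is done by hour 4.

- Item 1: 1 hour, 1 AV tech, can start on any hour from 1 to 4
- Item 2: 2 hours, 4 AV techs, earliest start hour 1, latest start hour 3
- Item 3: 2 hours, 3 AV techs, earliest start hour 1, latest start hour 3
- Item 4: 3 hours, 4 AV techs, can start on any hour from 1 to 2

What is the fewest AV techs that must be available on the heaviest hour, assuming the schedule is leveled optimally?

8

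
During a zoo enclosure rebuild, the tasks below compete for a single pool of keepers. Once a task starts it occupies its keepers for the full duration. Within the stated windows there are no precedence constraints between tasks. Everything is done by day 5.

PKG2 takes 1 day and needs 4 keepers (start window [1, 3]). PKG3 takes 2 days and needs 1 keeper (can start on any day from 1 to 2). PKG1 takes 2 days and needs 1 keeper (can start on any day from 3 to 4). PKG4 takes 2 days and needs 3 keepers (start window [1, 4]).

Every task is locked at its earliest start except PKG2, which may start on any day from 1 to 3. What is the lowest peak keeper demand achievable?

5

PKG2@1: d1:8  d2:4  d3:1  d4:1  d5:0 → peak 8
PKG2@2: d1:4  d2:8  d3:1  d4:1  d5:0 → peak 8
PKG2@3: d1:4  d2:4  d3:5  d4:1  d5:0 → peak 5
Best is PKG2@3, peak 5.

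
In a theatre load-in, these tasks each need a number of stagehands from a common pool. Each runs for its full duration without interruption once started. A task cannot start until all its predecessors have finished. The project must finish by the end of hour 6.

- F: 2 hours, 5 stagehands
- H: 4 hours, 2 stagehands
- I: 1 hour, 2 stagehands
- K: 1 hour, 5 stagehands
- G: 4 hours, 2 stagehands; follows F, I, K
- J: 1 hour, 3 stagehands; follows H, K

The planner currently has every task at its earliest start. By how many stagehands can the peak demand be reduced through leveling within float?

4

Early-start peak: h1:14  h2:7  h3:4  h4:4  h5:5  h6:2 ⇒ 14.
Leveled (F@1, H@2, I@2, K@1, G@3, J@6): h1:10  h2:9  h3:4  h4:4  h5:4  h6:5 ⇒ 10.
Reduction 14 − 10 = 4.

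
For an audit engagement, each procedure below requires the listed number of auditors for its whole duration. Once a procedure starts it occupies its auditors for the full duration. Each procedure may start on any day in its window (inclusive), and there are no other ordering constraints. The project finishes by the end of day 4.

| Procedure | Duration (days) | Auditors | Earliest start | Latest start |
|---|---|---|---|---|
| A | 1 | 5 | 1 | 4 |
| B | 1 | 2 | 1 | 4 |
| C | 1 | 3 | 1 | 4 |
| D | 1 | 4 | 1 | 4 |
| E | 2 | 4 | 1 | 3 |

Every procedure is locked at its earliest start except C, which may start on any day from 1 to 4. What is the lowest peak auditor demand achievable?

C@1: d1:18  d2:4  d3:0  d4:0 → peak 18
C@2: d1:15  d2:7  d3:0  d4:0 → peak 15
C@3: d1:15  d2:4  d3:3  d4:0 → peak 15
C@4: d1:15  d2:4  d3:0  d4:3 → peak 15
Best is C@2, peak 15.

15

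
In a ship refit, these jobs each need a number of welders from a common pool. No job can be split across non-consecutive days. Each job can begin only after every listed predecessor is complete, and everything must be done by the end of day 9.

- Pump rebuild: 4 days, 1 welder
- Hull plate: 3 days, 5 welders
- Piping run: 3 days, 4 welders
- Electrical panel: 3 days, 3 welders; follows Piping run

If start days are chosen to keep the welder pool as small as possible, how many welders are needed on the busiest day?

Early-start (Pump rebuild@1, Hull plate@1, Piping run@1, Electrical panel@4) gives peak 10: d1:10  d2:10  d3:10  d4:4  d5:3  d6:3  d7:0  d8:0  d9:0.
Shift Hull plate→7.
Schedule Pump rebuild@1, Hull plate@7, Piping run@1, Electrical panel@4: d1:5  d2:5  d3:5  d4:4  d5:3  d6:3  d7:5  d8:5  d9:5 — peak 5.
Total welder-days = 40 over 9 days ⇒ peak ≥ ⌈40/9⌉ = 5, so 5 is optimal.

5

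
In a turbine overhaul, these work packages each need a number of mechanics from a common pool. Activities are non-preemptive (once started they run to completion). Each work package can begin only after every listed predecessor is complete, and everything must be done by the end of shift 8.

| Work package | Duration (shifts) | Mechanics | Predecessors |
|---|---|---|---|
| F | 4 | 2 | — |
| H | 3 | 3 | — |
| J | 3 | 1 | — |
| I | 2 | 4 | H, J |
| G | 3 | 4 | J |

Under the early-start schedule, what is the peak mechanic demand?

10

Early-start schedule: F@1, H@1, J@1, I@4, G@4.
Load per shift: shift 1: 6, shift 2: 6, shift 3: 6, shift 4: 10, shift 5: 8, shift 6: 4, shift 7: 0, shift 8: 0.
Peak is 10.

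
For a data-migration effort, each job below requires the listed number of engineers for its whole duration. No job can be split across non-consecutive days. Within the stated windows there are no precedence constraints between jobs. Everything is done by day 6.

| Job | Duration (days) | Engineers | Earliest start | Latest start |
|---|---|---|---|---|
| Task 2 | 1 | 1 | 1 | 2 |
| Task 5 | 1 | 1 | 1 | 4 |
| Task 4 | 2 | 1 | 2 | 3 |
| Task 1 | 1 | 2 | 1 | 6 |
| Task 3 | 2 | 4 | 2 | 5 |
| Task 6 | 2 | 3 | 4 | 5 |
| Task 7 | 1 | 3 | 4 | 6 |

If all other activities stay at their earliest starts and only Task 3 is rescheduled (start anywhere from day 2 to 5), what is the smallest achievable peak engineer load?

Task 3@2: d1:4  d2:5  d3:5  d4:6  d5:3  d6:0 → peak 6
Task 3@3: d1:4  d2:1  d3:5  d4:10  d5:3  d6:0 → peak 10
Task 3@4: d1:4  d2:1  d3:1  d4:10  d5:7  d6:0 → peak 10
Task 3@5: d1:4  d2:1  d3:1  d4:6  d5:7  d6:4 → peak 7
Best is Task 3@2, peak 6.

6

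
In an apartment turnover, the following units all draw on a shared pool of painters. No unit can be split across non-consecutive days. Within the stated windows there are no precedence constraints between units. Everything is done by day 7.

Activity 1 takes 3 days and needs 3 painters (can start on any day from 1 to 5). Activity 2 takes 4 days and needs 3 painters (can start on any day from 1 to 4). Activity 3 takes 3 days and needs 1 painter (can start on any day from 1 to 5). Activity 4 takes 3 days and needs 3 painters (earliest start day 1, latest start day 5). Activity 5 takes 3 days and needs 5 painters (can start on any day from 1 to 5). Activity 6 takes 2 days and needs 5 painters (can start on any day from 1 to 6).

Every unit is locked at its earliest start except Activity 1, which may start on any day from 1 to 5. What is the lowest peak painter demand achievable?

Activity 1@1: d1:20  d2:20  d3:15  d4:3  d5:0  d6:0  d7:0 → peak 20
Activity 1@2: d1:17  d2:20  d3:15  d4:6  d5:0  d6:0  d7:0 → peak 20
Activity 1@3: d1:17  d2:17  d3:15  d4:6  d5:3  d6:0  d7:0 → peak 17
Activity 1@4: d1:17  d2:17  d3:12  d4:6  d5:3  d6:3  d7:0 → peak 17
Activity 1@5: d1:17  d2:17  d3:12  d4:3  d5:3  d6:3  d7:3 → peak 17
Best is Activity 1@3, peak 17.

17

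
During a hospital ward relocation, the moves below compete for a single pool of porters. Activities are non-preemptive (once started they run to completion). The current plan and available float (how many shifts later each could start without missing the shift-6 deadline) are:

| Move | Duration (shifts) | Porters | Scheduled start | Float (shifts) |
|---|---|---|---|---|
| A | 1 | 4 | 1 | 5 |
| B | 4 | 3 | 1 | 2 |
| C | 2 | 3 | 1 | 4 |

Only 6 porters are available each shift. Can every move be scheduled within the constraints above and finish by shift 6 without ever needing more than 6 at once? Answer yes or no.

Schedule A@1, B@2, C@2: s1:4  s2:6  s3:6  s4:3  s5:3  s6:0 — peak 6 ≤ 6.

yes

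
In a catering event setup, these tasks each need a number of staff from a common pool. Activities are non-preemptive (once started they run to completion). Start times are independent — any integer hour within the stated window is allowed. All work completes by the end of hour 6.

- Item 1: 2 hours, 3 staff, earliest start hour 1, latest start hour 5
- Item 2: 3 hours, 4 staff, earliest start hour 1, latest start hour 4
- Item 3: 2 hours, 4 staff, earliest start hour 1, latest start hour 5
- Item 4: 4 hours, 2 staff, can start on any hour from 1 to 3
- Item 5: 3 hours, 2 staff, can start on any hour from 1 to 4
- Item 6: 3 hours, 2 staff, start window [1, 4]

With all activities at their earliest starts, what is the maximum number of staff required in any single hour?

17

Early-start schedule: Item 1@1, Item 2@1, Item 3@1, Item 4@1, Item 5@1, Item 6@1.
Load per hour: hour 1: 17, hour 2: 17, hour 3: 10, hour 4: 2, hour 5: 0, hour 6: 0.
Peak is 17.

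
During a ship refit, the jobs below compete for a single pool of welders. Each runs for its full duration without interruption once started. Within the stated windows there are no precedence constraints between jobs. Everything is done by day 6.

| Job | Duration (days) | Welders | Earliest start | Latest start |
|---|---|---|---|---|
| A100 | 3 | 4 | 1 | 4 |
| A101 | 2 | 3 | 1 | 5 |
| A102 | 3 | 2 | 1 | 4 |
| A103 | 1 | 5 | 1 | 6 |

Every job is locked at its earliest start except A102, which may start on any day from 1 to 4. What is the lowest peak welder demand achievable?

A102@1: d1:14  d2:9  d3:6  d4:0  d5:0  d6:0 → peak 14
A102@2: d1:12  d2:9  d3:6  d4:2  d5:0  d6:0 → peak 12
A102@3: d1:12  d2:7  d3:6  d4:2  d5:2  d6:0 → peak 12
A102@4: d1:12  d2:7  d3:4  d4:2  d5:2  d6:2 → peak 12
Best is A102@2, peak 12.

12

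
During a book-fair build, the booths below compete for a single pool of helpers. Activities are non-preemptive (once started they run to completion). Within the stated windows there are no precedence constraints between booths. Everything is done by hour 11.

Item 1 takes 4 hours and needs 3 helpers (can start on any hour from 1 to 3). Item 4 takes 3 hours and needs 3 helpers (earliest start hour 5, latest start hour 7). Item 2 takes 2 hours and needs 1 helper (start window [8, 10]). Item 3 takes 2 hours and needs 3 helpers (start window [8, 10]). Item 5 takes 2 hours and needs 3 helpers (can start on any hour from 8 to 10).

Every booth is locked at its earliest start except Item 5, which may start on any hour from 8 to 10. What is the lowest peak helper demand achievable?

Item 5@8: h1:3  h2:3  h3:3  h4:3  h5:3  h6:3  h7:3  h8:7  h9:7  h10:0  h11:0 → peak 7
Item 5@9: h1:3  h2:3  h3:3  h4:3  h5:3  h6:3  h7:3  h8:4  h9:7  h10:3  h11:0 → peak 7
Item 5@10: h1:3  h2:3  h3:3  h4:3  h5:3  h6:3  h7:3  h8:4  h9:4  h10:3  h11:3 → peak 4
Best is Item 5@10, peak 4.

4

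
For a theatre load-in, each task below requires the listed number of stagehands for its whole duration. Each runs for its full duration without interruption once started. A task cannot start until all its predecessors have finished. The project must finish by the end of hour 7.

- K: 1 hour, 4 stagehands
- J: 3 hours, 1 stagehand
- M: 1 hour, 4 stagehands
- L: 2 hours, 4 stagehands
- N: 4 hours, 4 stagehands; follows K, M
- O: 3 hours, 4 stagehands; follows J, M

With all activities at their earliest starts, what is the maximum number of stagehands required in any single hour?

Early-start schedule: K@1, J@1, M@1, L@1, N@2, O@4.
Load per hour: hour 1: 13, hour 2: 9, hour 3: 5, hour 4: 8, hour 5: 8, hour 6: 4, hour 7: 0.
Peak is 13.

13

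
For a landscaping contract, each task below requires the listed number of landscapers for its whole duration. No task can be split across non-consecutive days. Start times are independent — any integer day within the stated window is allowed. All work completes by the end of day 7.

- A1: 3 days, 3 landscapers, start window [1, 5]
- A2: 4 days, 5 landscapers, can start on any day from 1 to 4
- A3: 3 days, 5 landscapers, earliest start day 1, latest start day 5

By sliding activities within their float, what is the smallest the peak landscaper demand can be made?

Early-start (A1@1, A2@1, A3@1) gives peak 13: d1:13  d2:13  d3:13  d4:5  d5:0  d6:0  d7:0.
Shift A3→5.
Schedule A1@1, A2@1, A3@5: d1:8  d2:8  d3:8  d4:5  d5:5  d6:5  d7:5 — peak 8.

8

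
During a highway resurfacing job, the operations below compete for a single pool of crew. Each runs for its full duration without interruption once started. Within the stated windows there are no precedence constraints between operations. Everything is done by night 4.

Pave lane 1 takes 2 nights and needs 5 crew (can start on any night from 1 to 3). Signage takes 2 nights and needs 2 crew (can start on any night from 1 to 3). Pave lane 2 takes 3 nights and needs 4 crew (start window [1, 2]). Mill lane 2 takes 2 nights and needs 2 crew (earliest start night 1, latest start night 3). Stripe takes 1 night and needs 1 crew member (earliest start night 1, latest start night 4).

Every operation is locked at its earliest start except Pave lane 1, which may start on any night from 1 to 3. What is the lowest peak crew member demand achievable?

9

Pave lane 1@1: n1:14  n2:13  n3:4  n4:0 → peak 14
Pave lane 1@2: n1:9  n2:13  n3:9  n4:0 → peak 13
Pave lane 1@3: n1:9  n2:8  n3:9  n4:5 → peak 9
Best is Pave lane 1@3, peak 9.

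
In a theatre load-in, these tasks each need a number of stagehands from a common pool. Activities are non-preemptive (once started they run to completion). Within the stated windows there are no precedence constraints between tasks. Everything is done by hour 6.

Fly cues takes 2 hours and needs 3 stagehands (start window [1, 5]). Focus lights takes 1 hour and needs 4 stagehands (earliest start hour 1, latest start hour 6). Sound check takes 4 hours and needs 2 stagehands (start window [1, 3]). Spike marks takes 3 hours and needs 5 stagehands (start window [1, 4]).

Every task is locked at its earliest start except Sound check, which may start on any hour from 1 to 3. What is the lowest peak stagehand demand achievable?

12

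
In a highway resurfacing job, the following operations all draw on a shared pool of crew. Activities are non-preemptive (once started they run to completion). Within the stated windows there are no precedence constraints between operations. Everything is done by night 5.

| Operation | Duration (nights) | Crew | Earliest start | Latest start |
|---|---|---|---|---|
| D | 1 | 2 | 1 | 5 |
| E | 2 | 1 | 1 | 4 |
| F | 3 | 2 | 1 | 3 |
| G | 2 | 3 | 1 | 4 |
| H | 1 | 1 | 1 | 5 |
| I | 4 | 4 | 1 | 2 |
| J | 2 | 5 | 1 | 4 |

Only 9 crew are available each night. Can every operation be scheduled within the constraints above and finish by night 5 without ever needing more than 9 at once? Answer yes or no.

no

The minimum achievable peak is 10; 9 < 10, so no feasible schedule stays within the cap.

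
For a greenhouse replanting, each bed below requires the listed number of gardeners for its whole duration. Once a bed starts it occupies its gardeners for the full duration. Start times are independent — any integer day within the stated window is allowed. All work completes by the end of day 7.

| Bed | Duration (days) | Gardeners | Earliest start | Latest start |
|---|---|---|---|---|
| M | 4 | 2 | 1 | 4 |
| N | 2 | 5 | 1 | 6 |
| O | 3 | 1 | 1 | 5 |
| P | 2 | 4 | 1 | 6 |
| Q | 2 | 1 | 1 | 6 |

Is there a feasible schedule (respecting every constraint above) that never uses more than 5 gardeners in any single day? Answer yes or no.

The minimum achievable peak is 6; 5 < 6, so no feasible schedule stays within the cap.

no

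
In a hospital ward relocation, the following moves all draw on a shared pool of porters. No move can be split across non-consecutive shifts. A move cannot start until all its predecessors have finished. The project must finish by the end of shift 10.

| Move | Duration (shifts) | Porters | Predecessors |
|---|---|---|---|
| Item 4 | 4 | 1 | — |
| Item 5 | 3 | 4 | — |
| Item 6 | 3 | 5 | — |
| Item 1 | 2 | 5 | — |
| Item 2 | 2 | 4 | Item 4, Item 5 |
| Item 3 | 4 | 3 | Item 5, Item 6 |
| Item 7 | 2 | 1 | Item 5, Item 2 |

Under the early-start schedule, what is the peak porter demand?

Early-start schedule: Item 4@1, Item 5@1, Item 6@1, Item 1@1, Item 2@5, Item 3@4, Item 7@7.
Load per shift: shift 1: 15, shift 2: 15, shift 3: 10, shift 4: 4, shift 5: 7, shift 6: 7, shift 7: 4, shift 8: 1, shift 9: 0, shift 10: 0.
Peak is 15.

15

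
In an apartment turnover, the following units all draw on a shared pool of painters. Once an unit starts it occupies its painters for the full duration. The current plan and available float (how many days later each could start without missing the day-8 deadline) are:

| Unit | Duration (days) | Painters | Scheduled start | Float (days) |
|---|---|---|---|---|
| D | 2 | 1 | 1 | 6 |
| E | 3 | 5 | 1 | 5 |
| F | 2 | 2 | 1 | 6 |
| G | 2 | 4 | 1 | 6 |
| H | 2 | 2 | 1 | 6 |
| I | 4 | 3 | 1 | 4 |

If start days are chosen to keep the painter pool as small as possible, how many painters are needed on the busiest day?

7

Early-start (D@1, E@1, F@1, G@1, H@1, I@1) gives peak 17: d1:17  d2:17  d3:8  d4:3  d5:0  d6:0  d7:0  d8:0.
Shift F→3, G→4, H→6, I→5.
Schedule D@1, E@1, F@3, G@4, H@6, I@5: d1:6  d2:6  d3:7  d4:6  d5:7  d6:5  d7:5  d8:3 — peak 7.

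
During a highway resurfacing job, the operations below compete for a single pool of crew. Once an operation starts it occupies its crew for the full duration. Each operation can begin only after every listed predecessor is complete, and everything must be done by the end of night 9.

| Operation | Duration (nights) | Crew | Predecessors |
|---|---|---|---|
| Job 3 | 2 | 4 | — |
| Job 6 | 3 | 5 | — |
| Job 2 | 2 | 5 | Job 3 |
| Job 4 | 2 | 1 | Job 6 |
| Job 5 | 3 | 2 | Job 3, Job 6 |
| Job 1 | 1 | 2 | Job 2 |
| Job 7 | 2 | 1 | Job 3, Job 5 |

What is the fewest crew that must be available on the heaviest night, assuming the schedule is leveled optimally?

Early-start (Job 3@1, Job 6@1, Job 2@3, Job 4@4, Job 5@4, Job 1@5, Job 7@7) gives peak 10: n1:9  n2:9  n3:10  n4:8  n5:5  n6:2  n7:1  n8:1  n9:0.
Shift Job 2→4, Job 1→6.
Schedule Job 3@1, Job 6@1, Job 2@4, Job 4@4, Job 5@4, Job 1@6, Job 7@7: n1:9  n2:9  n3:5  n4:8  n5:8  n6:4  n7:1  n8:1  n9:0 — peak 9.

9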